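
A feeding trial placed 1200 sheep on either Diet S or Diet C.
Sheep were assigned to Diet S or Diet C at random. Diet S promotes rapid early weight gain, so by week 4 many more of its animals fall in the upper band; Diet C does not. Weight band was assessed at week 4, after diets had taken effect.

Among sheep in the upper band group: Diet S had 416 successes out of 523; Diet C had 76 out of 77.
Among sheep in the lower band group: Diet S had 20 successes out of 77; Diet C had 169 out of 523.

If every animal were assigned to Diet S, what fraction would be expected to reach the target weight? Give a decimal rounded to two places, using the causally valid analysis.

The week-4 weight band-specific comparison favours Diet C throughout, but the pooled figures favour Diet S. The question is whether to condition on week-4 weight band.
Week-4 weight band here is a post-treatment variable shaped by the diet; conditioning on it would introduce bias rather than remove it. The overall comparison is the causal one.
So P(outcome | do(Diet S)) is just the pooled rate for Diet S: 436/600 = 0.727.

0.73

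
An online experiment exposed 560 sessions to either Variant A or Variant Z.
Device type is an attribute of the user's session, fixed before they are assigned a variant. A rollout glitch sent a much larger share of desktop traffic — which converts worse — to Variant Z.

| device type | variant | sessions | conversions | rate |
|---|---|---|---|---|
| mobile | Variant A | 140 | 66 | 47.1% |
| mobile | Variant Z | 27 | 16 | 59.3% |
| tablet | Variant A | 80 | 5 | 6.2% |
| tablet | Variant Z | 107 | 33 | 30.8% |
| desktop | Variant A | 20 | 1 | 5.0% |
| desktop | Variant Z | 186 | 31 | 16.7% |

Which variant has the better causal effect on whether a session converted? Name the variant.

Variant Z

The imbalance in device type arose from how sessions were allocated, not from anything the variant did; and device type independently affects the outcome. The pooled gap is confounded — condition on device type.
Within each level — mobile: 47.1% vs 59.3%; tablet: 6.2% vs 30.8%; desktop: 5.0% vs 16.7% — Variant Z is higher every time.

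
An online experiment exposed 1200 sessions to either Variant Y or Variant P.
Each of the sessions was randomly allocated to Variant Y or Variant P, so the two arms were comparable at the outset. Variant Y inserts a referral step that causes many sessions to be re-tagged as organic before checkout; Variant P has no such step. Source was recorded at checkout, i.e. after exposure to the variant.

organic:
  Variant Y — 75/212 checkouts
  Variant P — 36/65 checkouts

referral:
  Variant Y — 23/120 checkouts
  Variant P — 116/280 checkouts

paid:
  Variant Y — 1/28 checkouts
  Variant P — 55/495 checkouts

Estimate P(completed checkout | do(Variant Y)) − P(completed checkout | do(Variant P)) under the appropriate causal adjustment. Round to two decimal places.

+0.03

Because the variant influences traffic source, traffic source is a post-treatment mediator, not a confounder. Stratifying on it would bias the estimate; the causal effect is the crude pooled difference.
The causal difference is the pooled difference: 0.275 − 0.246 = +0.029.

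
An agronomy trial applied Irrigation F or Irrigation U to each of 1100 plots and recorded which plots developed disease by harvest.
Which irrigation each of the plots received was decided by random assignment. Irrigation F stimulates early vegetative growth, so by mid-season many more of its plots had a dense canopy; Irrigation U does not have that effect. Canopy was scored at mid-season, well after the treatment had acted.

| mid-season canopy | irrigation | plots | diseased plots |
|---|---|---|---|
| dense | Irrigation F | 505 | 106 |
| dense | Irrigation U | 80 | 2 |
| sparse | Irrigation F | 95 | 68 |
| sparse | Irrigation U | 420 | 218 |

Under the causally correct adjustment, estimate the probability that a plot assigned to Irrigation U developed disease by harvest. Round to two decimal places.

Because the irrigation influences mid-season canopy, mid-season canopy is a post-treatment mediator, not a confounder. Stratifying on it would bias the estimate; the causal effect is the crude pooled difference.
So P(outcome | do(Irrigation U)) is just the pooled rate for Irrigation U: 220/500 = 0.440.

0.44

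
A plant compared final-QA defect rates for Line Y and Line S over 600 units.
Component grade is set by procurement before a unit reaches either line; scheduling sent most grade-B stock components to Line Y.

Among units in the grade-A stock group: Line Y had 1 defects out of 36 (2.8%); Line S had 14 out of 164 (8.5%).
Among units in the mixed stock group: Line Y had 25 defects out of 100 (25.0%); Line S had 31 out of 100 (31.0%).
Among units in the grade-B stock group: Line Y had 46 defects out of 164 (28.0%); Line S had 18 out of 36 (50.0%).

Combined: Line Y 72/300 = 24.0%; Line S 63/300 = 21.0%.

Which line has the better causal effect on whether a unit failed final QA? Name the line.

Line Y is lower inside every component grade stratum but Line S is lower in aggregate. Whether to stratify depends on how component grade relates to the line.
Component grade is set before the line has any effect — it is not caused by the line — and it independently drives the outcome. That makes it a confounder, so the causal comparison is within component grade levels.
Within each level — grade-A stock: 2.8% vs 8.5%; mixed stock: 25.0% vs 31.0%; grade-B stock: 28.0% vs 50.0% — Line Y is lower every time.

Line Y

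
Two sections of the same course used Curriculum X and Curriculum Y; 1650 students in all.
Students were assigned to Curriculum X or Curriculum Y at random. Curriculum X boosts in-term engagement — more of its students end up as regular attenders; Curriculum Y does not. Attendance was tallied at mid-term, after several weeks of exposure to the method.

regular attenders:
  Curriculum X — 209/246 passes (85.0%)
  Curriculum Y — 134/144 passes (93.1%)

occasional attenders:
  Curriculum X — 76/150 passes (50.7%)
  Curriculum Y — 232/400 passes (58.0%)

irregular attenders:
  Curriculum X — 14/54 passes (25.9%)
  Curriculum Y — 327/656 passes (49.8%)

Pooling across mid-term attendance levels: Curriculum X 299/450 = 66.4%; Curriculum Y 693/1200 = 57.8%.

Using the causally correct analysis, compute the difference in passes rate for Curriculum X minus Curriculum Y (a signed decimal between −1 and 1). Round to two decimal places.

+0.09

Curriculum Y is higher inside every mid-term attendance stratum but Curriculum X is higher in aggregate. Whether to stratify depends on how mid-term attendance relates to the teaching method.
Mid-term attendance is recorded after the teaching method and is itself shifted by it — it sits on the causal path from teaching method to outcome. Conditioning on a mediator would strip out part of the effect we want; the pooled comparison gives the total causal effect.
The causal difference is the pooled difference: 0.664 − 0.578 = +0.087.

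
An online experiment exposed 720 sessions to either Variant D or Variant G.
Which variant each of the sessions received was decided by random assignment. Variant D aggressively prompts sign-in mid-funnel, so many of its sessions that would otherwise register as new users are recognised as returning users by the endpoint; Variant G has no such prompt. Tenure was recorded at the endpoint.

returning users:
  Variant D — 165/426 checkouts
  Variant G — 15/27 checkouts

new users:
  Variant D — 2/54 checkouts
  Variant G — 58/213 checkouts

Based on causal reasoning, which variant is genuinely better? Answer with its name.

Within every user tenure level Variant G has the higher rate, yet pooled Variant D does — Simpson's reversal.
Because the variant influences user tenure, user tenure is a post-treatment mediator, not a confounder. Stratifying on it would bias the estimate; the causal effect is the crude pooled difference.
Pooled: Variant D 34.8% vs Variant G 30.4%; Variant D is higher overall.

Variant D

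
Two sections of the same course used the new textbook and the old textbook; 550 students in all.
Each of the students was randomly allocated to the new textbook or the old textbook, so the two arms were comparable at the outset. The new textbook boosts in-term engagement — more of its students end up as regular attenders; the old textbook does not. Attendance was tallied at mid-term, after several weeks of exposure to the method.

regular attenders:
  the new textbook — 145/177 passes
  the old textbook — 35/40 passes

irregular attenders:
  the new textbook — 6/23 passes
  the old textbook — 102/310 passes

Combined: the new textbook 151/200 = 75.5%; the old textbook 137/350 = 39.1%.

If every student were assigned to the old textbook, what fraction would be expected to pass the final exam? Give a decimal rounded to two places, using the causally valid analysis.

Stratifying would compare teaching methods among students the teaching methods themselves sorted into mid-term attendance groups — a form of selection on an intermediate. The unconditioned pooled rates give the total causal effect.
So P(outcome | do(the old textbook)) is just the pooled rate for the old textbook: 137/350 = 0.391.

0.39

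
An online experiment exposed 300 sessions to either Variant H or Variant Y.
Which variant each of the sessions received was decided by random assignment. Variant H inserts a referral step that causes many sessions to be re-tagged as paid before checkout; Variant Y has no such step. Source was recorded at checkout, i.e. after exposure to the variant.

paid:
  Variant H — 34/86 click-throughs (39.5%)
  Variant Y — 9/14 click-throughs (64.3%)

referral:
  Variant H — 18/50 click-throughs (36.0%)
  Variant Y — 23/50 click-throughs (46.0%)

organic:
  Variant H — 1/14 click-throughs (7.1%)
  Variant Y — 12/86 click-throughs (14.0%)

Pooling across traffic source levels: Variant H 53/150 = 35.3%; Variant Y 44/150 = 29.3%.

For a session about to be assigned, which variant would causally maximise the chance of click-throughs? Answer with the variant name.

The stratified and pooled comparisons disagree (Variant Y wins within each traffic source; Variant H wins overall), so the answer turns on the causal role of traffic source.
Because the variant influences traffic source, traffic source is a post-treatment mediator, not a confounder. Stratifying on it would bias the estimate; the causal effect is the crude pooled difference.
Pooled: Variant H 35.3% vs Variant Y 29.3%; Variant H is higher overall.

Variant H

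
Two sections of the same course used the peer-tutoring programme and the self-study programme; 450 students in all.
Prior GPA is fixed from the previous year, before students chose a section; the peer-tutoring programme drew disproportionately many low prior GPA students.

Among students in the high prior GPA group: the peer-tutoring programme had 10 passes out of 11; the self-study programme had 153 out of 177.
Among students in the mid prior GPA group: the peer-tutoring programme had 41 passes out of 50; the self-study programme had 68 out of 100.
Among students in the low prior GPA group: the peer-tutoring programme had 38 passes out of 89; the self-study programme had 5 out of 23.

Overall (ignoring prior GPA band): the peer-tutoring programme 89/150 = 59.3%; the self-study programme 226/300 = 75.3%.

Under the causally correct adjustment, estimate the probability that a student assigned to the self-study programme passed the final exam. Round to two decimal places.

the peer-tutoring programme is higher inside every prior GPA band stratum but the self-study programme is higher in aggregate. Whether to stratify depends on how prior GPA band relates to the teaching method.
Since prior GPA band is a pre-existing factor (not a product of the teaching method) and it affects the outcome on its own, it is a confounder. The stratified rates, not the pooled rate, identify the causal effect.
Standardising the self-study programme to the population prior GPA band mix: 0.418·153/177 + 0.333·68/100 + 0.249·5/23 = 0.642.

0.64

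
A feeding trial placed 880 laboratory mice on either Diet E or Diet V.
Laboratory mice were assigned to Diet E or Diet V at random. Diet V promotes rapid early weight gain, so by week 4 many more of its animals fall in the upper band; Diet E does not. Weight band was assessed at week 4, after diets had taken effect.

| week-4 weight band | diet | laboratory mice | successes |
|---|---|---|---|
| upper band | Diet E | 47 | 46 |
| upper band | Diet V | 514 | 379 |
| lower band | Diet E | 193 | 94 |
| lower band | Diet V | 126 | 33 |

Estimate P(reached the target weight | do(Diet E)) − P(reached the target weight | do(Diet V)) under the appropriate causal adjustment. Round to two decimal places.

Within every week-4 weight band level Diet E has the higher rate, yet pooled Diet V does — Simpson's reversal.
Week-4 weight band here is a post-treatment variable shaped by the diet; conditioning on it would introduce bias rather than remove it. The overall comparison is the causal one.
The causal difference is the pooled difference: 0.583 − 0.644 = -0.060.

-0.06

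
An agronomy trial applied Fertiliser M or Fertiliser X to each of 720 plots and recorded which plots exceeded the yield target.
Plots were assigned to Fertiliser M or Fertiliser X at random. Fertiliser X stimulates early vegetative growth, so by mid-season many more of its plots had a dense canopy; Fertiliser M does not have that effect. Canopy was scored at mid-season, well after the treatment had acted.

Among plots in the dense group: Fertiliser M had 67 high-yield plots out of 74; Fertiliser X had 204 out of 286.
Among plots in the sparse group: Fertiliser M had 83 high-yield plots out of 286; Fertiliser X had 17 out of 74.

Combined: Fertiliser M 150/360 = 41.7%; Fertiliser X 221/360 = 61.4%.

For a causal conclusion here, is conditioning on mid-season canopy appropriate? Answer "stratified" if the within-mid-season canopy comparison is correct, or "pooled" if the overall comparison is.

Mid-season canopy is recorded after the fertiliser and is itself shifted by it — it sits on the causal path from fertiliser to outcome. Conditioning on a mediator would strip out part of the effect we want; the pooled comparison gives the total causal effect.
Pooled: Fertiliser M 41.7% vs Fertiliser X 61.4%; Fertiliser X is higher overall.

pooled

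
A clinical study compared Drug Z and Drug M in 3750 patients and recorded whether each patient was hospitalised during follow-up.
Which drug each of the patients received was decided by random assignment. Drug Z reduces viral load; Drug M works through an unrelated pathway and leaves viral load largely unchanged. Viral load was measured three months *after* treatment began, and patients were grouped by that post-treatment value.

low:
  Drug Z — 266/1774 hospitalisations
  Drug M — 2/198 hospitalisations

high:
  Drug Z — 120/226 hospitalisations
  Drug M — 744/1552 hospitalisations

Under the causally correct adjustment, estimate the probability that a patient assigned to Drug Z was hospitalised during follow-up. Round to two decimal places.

0.19

Viral load here is a post-treatment variable shaped by the drug; conditioning on it would introduce bias rather than remove it. The overall comparison is the causal one.
So P(outcome | do(Drug Z)) is just the pooled rate for Drug Z: 386/2000 = 0.193.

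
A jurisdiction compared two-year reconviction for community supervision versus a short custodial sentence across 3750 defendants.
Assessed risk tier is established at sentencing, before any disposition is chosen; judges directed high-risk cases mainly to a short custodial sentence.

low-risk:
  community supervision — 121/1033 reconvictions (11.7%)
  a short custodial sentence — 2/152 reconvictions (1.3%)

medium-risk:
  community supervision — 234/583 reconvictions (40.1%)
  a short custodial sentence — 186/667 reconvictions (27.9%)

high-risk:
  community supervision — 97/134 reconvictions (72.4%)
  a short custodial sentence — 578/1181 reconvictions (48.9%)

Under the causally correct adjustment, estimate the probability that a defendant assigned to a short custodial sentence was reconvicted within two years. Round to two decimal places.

Assessed risk tier differs across dispositions for reasons unrelated to any effect of the disposition itself, and it separately predicts the outcome — a classic confounder. We must compare within assessed risk tier levels.
Standardising a short custodial sentence to the population assessed risk tier mix: 0.316·2/152 + 0.333·186/667 + 0.351·578/1181 = 0.269.

0.27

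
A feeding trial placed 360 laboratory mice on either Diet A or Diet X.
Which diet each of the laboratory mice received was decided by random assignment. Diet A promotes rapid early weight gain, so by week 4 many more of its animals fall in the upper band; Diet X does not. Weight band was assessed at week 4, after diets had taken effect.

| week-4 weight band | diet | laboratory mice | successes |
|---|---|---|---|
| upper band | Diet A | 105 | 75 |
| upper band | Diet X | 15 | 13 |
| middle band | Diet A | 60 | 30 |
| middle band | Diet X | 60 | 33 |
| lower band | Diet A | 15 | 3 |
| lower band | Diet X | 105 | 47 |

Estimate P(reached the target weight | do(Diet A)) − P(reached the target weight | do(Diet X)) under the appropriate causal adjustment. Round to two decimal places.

Within every week-4 weight band level Diet X has the higher rate, yet pooled Diet A does — Simpson's reversal.
Week-4 weight band lies on the pathway diet → week-4 weight band → outcome, so adjusting for it blocks the indirect effect. For the total causal effect of diet, use the unadjusted pooled rates.
The causal difference is the pooled difference: 0.600 − 0.517 = +0.083.

+0.08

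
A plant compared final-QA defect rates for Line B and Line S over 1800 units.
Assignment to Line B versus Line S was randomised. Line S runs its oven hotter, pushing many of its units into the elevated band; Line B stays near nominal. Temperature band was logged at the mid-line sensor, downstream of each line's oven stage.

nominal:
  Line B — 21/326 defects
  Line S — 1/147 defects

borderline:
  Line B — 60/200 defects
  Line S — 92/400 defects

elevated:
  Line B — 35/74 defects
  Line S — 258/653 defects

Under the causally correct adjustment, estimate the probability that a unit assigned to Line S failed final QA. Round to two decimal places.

The in-process temperature band-specific comparison favours Line S throughout, but the pooled figures favour Line B. The question is whether to condition on in-process temperature band.
Because the line influences in-process temperature band, in-process temperature band is a post-treatment mediator, not a confounder. Stratifying on it would bias the estimate; the causal effect is the crude pooled difference.
So P(outcome | do(Line S)) is just the pooled rate for Line S: 351/1200 = 0.292.

0.29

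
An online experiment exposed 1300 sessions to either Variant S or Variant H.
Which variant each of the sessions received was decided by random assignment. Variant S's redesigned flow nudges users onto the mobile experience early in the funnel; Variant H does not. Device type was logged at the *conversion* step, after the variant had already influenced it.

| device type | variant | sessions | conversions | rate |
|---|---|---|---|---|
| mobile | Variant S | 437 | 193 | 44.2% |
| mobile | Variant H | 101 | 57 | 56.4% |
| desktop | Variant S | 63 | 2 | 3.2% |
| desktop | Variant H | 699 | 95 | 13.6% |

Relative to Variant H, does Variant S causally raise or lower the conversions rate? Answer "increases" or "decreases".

increases

The stratified and pooled comparisons disagree (Variant H wins within each device type; Variant S wins overall), so the answer turns on the causal role of device type.
The distribution of device type is itself part of what the variant does — it is an intermediate outcome. Holding it fixed would remove that part of the effect; the total effect is the pooled difference.
Pooled: Variant S 39.0% vs Variant H 19.0%; Variant S is higher overall.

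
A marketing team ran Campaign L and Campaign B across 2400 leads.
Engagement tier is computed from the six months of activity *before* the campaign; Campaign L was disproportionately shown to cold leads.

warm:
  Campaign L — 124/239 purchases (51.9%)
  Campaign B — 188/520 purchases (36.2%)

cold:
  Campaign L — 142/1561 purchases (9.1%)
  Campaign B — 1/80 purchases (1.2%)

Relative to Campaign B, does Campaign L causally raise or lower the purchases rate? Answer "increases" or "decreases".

Since engagement tier is a pre-existing factor (not a product of the campaign) and it affects the outcome on its own, it is a confounder. The stratified rates, not the pooled rate, identify the causal effect.
Within each level — warm: 51.9% vs 36.2%; cold: 9.1% vs 1.2% — Campaign L is higher every time.

increases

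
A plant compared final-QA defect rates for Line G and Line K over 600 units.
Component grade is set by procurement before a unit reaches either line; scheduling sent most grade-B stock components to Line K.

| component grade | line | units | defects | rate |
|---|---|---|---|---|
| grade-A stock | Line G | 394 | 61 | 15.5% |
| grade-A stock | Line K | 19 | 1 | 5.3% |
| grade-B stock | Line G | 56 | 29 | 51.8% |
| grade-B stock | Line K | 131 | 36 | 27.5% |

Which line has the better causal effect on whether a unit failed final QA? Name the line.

The imbalance in component grade arose from how units were allocated, not from anything the line did; and component grade independently affects the outcome. The pooled gap is confounded — condition on component grade.
Within each level — grade-A stock: 15.5% vs 5.3%; grade-B stock: 51.8% vs 27.5% — Line K is lower every time.

Line K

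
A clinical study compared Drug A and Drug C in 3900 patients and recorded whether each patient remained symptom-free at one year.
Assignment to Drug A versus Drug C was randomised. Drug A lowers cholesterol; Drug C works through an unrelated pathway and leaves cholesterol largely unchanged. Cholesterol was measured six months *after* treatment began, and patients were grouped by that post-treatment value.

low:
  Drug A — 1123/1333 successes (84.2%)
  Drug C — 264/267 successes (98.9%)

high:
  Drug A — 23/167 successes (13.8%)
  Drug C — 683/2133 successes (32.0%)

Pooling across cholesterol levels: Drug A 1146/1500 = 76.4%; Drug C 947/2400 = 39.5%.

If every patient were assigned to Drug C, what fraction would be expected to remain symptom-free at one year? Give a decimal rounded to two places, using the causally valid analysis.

The cholesterol-specific comparison favours Drug C throughout, but the pooled figures favour Drug A. The question is whether to condition on cholesterol.
Stratifying would compare drugs among patients the drugs themselves sorted into cholesterol groups — a form of selection on an intermediate. The unconditioned pooled rates give the total causal effect.
So P(outcome | do(Drug C)) is just the pooled rate for Drug C: 947/2400 = 0.395.

0.39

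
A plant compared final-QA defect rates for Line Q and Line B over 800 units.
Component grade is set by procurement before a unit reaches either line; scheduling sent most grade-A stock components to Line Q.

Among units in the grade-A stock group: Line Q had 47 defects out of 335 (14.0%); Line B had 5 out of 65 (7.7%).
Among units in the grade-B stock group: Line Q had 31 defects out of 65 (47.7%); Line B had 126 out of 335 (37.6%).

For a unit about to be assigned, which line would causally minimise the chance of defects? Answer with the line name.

Component grade satisfies the back-door criterion: it is not a descendant of the line, and it blocks the spurious path from line to outcome. Adjusting for it (i.e., using the within-component grade rates) gives the causal effect.
Within each level — grade-A stock: 14.0% vs 7.7%; grade-B stock: 47.7% vs 37.6% — Line B is lower every time.

Line B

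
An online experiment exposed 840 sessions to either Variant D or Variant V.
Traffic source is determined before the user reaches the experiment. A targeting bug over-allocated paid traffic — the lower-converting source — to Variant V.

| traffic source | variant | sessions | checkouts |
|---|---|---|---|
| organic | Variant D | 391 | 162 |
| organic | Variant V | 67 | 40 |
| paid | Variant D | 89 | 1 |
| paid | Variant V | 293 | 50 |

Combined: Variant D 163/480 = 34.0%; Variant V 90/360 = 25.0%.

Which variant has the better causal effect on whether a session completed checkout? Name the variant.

The stratified and pooled comparisons disagree (Variant V wins within each traffic source; Variant D wins overall), so the answer turns on the causal role of traffic source.
Nothing the variant does changes traffic source; the imbalance is an allocation artefact. With traffic source also predicting the outcome, the pooled figure is confounded, and the within-stratum comparison is the causal one.
Within each level — organic: 41.4% vs 59.7%; paid: 1.1% vs 17.1% — Variant V is higher every time.

Variant V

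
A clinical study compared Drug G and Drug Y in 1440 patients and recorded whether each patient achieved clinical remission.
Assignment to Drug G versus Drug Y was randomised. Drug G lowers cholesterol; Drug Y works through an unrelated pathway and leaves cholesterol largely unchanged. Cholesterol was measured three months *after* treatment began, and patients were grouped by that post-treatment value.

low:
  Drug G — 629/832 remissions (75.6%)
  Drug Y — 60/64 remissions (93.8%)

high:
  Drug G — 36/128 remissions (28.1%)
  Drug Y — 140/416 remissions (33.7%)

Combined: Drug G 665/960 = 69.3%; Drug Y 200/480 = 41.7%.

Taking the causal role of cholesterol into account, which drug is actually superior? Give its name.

Drug G

Within every cholesterol level Drug Y has the higher rate, yet pooled Drug G does — Simpson's reversal.
Cholesterol here is a post-treatment variable shaped by the drug; conditioning on it would introduce bias rather than remove it. The overall comparison is the causal one.
Pooled: Drug G 69.3% vs Drug Y 41.7%; Drug G is higher overall.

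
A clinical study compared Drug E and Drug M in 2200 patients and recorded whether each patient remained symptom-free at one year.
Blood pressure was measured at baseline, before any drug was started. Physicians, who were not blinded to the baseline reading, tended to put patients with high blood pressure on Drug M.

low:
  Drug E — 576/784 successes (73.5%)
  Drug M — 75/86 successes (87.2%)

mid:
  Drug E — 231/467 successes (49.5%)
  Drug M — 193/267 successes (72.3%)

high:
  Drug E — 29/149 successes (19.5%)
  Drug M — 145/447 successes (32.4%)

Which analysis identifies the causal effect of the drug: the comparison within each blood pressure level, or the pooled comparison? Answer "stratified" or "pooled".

Blood pressure is set before the drug has any effect — it is not caused by the drug — and it independently drives the outcome. That makes it a confounder, so the causal comparison is within blood pressure levels.
Within each level — low: 73.5% vs 87.2%; mid: 49.5% vs 72.3%; high: 19.5% vs 32.4% — Drug M is higher every time.

stratified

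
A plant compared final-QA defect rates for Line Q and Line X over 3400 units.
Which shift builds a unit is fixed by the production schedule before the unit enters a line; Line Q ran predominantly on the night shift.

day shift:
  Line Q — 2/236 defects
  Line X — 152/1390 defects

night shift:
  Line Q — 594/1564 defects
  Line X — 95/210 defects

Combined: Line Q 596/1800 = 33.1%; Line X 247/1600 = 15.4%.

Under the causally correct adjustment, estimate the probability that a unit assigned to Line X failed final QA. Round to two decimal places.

The imbalance in shift arose from how units were allocated, not from anything the line did; and shift independently affects the outcome. The pooled gap is confounded — condition on shift.
Standardising Line X to the population shift mix: 0.478·152/1390 + 0.522·95/210 = 0.288.

0.29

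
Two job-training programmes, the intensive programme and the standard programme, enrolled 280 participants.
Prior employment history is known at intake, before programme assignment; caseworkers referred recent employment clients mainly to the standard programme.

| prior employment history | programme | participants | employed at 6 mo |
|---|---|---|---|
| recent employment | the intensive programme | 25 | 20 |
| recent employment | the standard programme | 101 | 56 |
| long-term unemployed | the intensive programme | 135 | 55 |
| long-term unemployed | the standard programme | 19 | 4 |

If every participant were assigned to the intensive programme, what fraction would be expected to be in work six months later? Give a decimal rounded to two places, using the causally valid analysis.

0.58

The stratified and pooled comparisons disagree (the intensive programme wins within each prior employment history; the standard programme wins overall), so the answer turns on the causal role of prior employment history.
Since prior employment history is a pre-existing factor (not a product of the programme) and it affects the outcome on its own, it is a confounder. The stratified rates, not the pooled rate, identify the causal effect.
Standardising the intensive programme to the population prior employment history mix: 0.450·20/25 + 0.550·55/135 = 0.584.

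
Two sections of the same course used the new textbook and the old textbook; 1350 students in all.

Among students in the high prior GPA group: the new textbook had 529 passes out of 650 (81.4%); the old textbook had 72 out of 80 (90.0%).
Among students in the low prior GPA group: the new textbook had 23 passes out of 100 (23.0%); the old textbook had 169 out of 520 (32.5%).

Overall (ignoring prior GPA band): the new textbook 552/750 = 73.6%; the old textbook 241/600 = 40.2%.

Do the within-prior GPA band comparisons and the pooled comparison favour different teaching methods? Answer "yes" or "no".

yes

Within each prior GPA band level (high prior GPA 81.4% vs 90.0%; low prior GPA 23.0% vs 32.5%), the old textbook has the higher rate every time. Pooled: 73.6% vs 40.2% — the new textbook has the higher rate overall. The two comparisons disagree.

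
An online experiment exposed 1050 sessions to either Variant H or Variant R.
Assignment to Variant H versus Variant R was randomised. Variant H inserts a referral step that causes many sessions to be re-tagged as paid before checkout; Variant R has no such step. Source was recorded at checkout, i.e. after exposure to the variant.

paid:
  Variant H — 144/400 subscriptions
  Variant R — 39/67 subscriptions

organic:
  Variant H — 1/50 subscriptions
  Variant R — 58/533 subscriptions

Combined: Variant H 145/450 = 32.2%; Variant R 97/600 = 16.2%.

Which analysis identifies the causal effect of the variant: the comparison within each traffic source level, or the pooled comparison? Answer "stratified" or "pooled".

pooled

Stratifying would compare variants among sessions the variants themselves sorted into traffic source groups — a form of selection on an intermediate. The unconditioned pooled rates give the total causal effect.
Pooled: Variant H 32.2% vs Variant R 16.2%; Variant H is higher overall.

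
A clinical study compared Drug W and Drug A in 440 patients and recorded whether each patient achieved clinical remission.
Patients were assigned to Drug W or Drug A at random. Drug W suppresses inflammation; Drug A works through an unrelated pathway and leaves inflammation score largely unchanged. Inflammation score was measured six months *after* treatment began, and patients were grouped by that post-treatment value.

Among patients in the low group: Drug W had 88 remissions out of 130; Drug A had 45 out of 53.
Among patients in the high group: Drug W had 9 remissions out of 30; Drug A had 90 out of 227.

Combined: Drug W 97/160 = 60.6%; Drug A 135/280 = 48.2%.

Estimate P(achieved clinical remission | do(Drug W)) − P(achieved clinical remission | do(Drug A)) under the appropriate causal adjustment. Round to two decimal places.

The inflammation score-specific comparison favours Drug A throughout, but the pooled figures favour Drug W. The question is whether to condition on inflammation score.
Inflammation score lies on the pathway drug → inflammation score → outcome, so adjusting for it blocks the indirect effect. For the total causal effect of drug, use the unadjusted pooled rates.
The causal difference is the pooled difference: 0.606 − 0.482 = +0.124.

+0.12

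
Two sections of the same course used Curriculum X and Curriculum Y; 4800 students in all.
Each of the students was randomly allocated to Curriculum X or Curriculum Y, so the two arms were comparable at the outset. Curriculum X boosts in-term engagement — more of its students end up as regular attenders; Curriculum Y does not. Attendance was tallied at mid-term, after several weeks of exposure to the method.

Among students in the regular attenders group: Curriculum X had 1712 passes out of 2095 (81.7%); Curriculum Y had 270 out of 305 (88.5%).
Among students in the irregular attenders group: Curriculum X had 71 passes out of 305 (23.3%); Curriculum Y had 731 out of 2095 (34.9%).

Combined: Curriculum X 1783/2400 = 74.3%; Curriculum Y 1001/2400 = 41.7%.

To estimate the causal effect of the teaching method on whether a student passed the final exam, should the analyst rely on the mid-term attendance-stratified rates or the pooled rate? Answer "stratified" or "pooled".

Mid-term attendance lies on the pathway teaching method → mid-term attendance → outcome, so adjusting for it blocks the indirect effect. For the total causal effect of teaching method, use the unadjusted pooled rates.
Pooled: Curriculum X 74.3% vs Curriculum Y 41.7%; Curriculum X is higher overall.

pooled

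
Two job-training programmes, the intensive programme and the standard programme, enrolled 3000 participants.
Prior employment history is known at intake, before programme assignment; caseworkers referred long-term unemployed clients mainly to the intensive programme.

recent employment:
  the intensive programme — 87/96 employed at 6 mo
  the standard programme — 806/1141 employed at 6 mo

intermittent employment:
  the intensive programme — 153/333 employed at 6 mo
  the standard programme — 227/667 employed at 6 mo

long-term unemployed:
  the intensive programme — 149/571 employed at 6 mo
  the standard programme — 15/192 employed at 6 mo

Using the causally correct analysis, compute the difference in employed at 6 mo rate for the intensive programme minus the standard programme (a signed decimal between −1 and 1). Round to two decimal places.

+0.17

Prior employment history differs across programmes for reasons unrelated to any effect of the programme itself, and it separately predicts the outcome — a classic confounder. We must compare within prior employment history levels.
Adjusting over the population distribution of prior employment history: 0.412·(0.906−0.706) + 0.333·(0.459−0.340) + 0.254·(0.261−0.078) = +0.169.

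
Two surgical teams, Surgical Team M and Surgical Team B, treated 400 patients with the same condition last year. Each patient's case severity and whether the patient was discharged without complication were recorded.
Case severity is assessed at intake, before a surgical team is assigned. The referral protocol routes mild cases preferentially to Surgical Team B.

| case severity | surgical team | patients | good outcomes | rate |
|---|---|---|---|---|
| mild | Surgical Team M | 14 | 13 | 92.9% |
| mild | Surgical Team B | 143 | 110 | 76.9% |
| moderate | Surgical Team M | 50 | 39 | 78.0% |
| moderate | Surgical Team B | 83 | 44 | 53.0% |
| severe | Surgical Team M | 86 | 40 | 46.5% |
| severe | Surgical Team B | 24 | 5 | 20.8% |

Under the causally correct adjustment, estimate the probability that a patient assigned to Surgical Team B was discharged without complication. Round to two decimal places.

The case severity-specific comparison favours Surgical Team M throughout, but the pooled figures favour Surgical Team B. The question is whether to condition on case severity.
Since case severity is a pre-existing factor (not a product of the surgical team) and it affects the outcome on its own, it is a confounder. The stratified rates, not the pooled rate, identify the causal effect.
Standardising Surgical Team B to the population case severity mix: 0.393·110/143 + 0.333·44/83 + 0.275·5/24 = 0.535.

0.54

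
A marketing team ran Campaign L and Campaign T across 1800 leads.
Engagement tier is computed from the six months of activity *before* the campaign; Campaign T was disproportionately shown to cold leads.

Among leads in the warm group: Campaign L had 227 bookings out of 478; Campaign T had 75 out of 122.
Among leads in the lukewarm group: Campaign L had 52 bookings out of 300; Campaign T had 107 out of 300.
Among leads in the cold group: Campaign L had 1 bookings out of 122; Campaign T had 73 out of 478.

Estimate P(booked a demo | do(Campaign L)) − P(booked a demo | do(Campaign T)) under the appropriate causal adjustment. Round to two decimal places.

Campaign T is higher inside every engagement tier stratum but Campaign L is higher in aggregate. Whether to stratify depends on how engagement tier relates to the campaign.
Engagement tier satisfies the back-door criterion: it is not a descendant of the campaign, and it blocks the spurious path from campaign to outcome. Adjusting for it (i.e., using the within-engagement tier rates) gives the causal effect.
Adjusting over the population distribution of engagement tier: 0.333·(0.475−0.615) + 0.333·(0.173−0.357) + 0.333·(0.008−0.153) = -0.156.

-0.16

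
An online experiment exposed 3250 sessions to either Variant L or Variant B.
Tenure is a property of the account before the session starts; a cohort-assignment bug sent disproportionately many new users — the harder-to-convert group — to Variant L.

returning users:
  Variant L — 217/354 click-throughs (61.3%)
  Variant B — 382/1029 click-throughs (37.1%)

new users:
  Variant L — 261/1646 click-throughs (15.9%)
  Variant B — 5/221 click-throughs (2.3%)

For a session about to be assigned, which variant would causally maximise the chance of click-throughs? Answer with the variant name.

Variant L

Since user tenure is a pre-existing factor (not a product of the variant) and it affects the outcome on its own, it is a confounder. The stratified rates, not the pooled rate, identify the causal effect.
Within each level — returning users: 61.3% vs 37.1%; new users: 15.9% vs 2.3% — Variant L is higher every time.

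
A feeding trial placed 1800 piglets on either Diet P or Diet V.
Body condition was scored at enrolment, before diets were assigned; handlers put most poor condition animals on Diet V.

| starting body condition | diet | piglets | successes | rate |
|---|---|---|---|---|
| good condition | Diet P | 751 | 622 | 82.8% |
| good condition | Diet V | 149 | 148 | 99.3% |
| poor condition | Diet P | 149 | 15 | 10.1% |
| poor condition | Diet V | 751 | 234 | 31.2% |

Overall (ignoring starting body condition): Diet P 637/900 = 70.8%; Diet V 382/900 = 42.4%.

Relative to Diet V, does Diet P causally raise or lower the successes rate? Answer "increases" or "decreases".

Diet V is higher inside every starting body condition stratum but Diet P is higher in aggregate. Whether to stratify depends on how starting body condition relates to the diet.
Starting body condition satisfies the back-door criterion: it is not a descendant of the diet, and it blocks the spurious path from diet to outcome. Adjusting for it (i.e., using the within-starting body condition rates) gives the causal effect.
Within each level — good condition: 82.8% vs 99.3%; poor condition: 10.1% vs 31.2% — Diet V is higher every time.

decreases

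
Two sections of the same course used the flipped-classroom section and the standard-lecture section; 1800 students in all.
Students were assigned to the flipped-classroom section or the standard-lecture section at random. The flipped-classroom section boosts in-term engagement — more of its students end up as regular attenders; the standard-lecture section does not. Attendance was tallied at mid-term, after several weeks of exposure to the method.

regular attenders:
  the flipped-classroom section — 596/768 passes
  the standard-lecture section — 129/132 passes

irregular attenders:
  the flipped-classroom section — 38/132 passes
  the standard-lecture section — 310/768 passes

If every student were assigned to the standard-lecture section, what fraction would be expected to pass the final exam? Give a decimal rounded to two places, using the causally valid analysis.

Within every mid-term attendance level the standard-lecture section has the higher rate, yet pooled the flipped-classroom section does — Simpson's reversal.
Mid-term attendance is downstream of the teaching method. One should not condition on a consequence of treatment, so the overall rates are the right comparison.
So P(outcome | do(the standard-lecture section)) is just the pooled rate for the standard-lecture section: 439/900 = 0.488.

0.49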